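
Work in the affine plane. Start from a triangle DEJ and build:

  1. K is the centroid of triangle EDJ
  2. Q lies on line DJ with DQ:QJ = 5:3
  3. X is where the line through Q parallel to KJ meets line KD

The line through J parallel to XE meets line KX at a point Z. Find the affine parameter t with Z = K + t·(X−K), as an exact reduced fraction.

Set D = (0, 0), E = (1, 0), J = (0, 1); any affine frame gives the same invariant.
1. K is the centroid of triangle EDJ ⇒ K = (1/3, 1/3)
2. Q lies on line DJ with DQ:QJ = 5:3 ⇒ Q = (0, 5/8)
3. X is where the line through Q parallel to KJ meets line KD ⇒ X = (5/24, 5/24)
through J parallel to XE: direction (19/24, -5/24); meets KX at Z = (19/24, 19/24)
Z = K + t·(X−K) with t = -11/3

t = -11/3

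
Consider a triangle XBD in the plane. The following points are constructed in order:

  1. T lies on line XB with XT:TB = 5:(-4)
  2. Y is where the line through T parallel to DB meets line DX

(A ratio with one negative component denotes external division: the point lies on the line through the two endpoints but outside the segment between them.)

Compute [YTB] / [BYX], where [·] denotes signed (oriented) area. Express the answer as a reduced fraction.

[YTB]:[BYX] = -4

Choose coordinates X = (0, 0), B = (1, 0), D = (0, 1).
1. T lies on line XB with XT:TB = 5:(-4) ⇒ T = (5, 0)
2. Y is where the line through T parallel to DB meets line DX ⇒ Y = (0, 5)
2·[YTB] = -20, 2·[BYX] = 5
[YTB]:[BYX] = -20:5 = -4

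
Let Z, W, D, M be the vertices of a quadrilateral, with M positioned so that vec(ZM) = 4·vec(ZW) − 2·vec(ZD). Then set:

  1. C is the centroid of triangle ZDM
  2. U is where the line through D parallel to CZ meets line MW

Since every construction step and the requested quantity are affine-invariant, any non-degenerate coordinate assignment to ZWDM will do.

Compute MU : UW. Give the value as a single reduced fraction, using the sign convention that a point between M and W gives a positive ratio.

Work in coordinates with Z = (0, 0), W = (1, 0), D = (0, 1), M = (4, -2).
1. C is the centroid of triangle ZDM ⇒ C = (4/3, -1/3)
2. U is where the line through D parallel to CZ meets line MW ⇒ U = (-4/5, 6/5)
U = M + t·(W−M) with t = 8/5, so MU:UW = t:(1−t) = 8/5:-3/5

MU:UW = -8/3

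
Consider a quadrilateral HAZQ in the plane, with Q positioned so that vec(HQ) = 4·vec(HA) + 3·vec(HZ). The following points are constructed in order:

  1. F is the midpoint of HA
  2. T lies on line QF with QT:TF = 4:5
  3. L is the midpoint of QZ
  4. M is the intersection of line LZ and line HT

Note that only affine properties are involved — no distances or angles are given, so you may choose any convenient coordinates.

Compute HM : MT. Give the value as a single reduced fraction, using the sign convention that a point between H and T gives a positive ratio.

HM:MT = -9/5

Work in coordinates with H = (0, 0), A = (1, 0), Z = (0, 1), Q = (4, 3).
1. F is the midpoint of HA ⇒ F = (1/2, 0)
2. T lies on line QF with QT:TF = 4:5 ⇒ T = (22/9, 5/3)
3. L is the midpoint of QZ ⇒ L = (2, 2)
4. M is the intersection of line LZ and line HT ⇒ M = (11/2, 15/4)
M = H + t·(T−H) with t = 9/4, so HM:MT = t:(1−t) = 9/4:-5/4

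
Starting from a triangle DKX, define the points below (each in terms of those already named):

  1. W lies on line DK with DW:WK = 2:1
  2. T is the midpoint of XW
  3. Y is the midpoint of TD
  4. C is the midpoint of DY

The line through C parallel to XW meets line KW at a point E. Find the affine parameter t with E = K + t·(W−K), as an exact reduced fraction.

t = 5/2

Choose coordinates D = (0, 0), K = (1, 0), X = (0, 1).
1. W lies on line DK with DW:WK = 2:1 ⇒ W = (2/3, 0)
2. T is the midpoint of XW ⇒ T = (1/3, 1/2)
3. Y is the midpoint of TD ⇒ Y = (1/6, 1/4)
4. C is the midpoint of DY ⇒ C = (1/12, 1/8)
through C parallel to XW: direction (2/3, -1); meets KW at E = (1/6, 0)
E = K + t·(W−K) with t = 5/2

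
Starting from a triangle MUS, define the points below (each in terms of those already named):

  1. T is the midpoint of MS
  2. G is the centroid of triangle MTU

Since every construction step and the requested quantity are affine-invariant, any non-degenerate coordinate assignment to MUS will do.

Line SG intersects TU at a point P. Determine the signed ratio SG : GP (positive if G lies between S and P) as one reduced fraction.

SG:GP = -4

Assign M = (0, 0), U = (1, 0), S = (0, 1) — the answer is frame-independent, so this choice is without loss of generality.
1. T is the midpoint of MS ⇒ T = (0, 1/2)
2. G is the centroid of triangle MTU ⇒ G = (1/3, 1/6)
line SG meets TU at P = (1/4, 3/8)
G = S + t·(P−S) with t = 4/3, so SG:GP = 4/3:-1/3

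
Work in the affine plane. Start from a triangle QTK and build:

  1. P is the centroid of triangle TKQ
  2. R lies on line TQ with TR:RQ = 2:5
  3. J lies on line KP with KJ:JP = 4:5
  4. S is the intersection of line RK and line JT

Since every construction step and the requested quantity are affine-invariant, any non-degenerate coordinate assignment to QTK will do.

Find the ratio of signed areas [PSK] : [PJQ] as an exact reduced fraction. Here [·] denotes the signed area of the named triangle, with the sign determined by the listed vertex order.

[PSK]:[PJQ] = 18/55

Assign Q = (0, 0), T = (1, 0), K = (0, 1) — the answer is frame-independent, so this choice is without loss of generality.
1. P is the centroid of triangle TKQ ⇒ P = (1/3, 1/3)
2. R lies on line TQ with TR:RQ = 2:5 ⇒ R = (5/7, 0)
3. J lies on line KP with KJ:JP = 4:5 ⇒ J = (4/27, 19/27)
4. S is the intersection of line RK and line JT ⇒ S = (10/33, 19/33)
2·[PSK] = 2/33, 2·[PJQ] = 5/27
[PSK]:[PJQ] = 2/33:5/27 = 18/55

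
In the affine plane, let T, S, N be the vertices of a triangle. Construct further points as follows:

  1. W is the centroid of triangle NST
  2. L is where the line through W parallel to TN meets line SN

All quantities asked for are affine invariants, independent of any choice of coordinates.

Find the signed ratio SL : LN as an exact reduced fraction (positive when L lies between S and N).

SL:LN = 2

Assign T = (0, 0), S = (1, 0), N = (0, 1) — the answer is frame-independent, so this choice is without loss of generality.
1. W is the centroid of triangle NST ⇒ W = (1/3, 1/3)
2. L is where the line through W parallel to TN meets line SN ⇒ L = (1/3, 2/3)
L = S + t·(N−S) with t = 2/3, so SL:LN = t:(1−t) = 2/3:1/3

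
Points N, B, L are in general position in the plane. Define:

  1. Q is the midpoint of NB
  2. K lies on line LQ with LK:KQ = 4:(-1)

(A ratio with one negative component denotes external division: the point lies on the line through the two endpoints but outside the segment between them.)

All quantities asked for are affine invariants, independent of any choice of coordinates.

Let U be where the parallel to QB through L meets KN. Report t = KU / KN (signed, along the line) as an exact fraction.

Work in coordinates with N = (0, 0), B = (1, 0), L = (0, 1).
1. Q is the midpoint of NB ⇒ Q = (1/2, 0)
2. K lies on line LQ with LK:KQ = 4:(-1) ⇒ K = (2/3, -1/3)
through L parallel to QB: direction (1/2, 0); meets KN at U = (-2, 1)
U = K + t·(N−K) with t = 4

t = 4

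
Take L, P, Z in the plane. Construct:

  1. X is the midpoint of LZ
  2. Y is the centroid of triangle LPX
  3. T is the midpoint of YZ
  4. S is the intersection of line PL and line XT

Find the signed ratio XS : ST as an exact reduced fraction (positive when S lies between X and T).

Choose coordinates L = (0, 0), P = (1, 0), Z = (0, 1).
1. X is the midpoint of LZ ⇒ X = (0, 1/2)
2. Y is the centroid of triangle LPX ⇒ Y = (1/3, 1/6)
3. T is the midpoint of YZ ⇒ T = (1/6, 7/12)
4. S is the intersection of line PL and line XT ⇒ S = (-1, 0)
S = X + t·(T−X) with t = -6, so XS:ST = t:(1−t) = -6:7

XS:ST = -6/7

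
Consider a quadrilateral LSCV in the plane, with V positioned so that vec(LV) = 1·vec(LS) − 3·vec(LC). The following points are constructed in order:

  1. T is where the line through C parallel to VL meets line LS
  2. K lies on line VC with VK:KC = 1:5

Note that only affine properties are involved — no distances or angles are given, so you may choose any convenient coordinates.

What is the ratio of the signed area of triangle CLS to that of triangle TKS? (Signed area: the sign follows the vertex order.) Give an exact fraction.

Choose coordinates L = (0, 0), S = (1, 0), C = (0, 1), V = (1, -3).
1. T is where the line through C parallel to VL meets line LS ⇒ T = (1/3, 0)
2. K lies on line VC with VK:KC = 1:5 ⇒ K = (5/6, -7/3)
2·[CLS] = 1, 2·[TKS] = 14/9
[CLS]:[TKS] = 1:14/9 = 9/14

[CLS]:[TKS] = 9/14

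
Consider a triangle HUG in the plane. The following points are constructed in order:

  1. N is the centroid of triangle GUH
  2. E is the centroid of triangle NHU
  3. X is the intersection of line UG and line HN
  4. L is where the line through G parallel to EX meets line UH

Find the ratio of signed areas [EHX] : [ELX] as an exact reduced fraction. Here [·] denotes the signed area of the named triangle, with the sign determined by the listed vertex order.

[EHX]:[ELX] = 3/4

Work in coordinates with H = (0, 0), U = (1, 0), G = (0, 1).
1. N is the centroid of triangle GUH ⇒ N = (1/3, 1/3)
2. E is the centroid of triangle NHU ⇒ E = (4/9, 1/9)
3. X is the intersection of line UG and line HN ⇒ X = (1/2, 1/2)
4. L is where the line through G parallel to EX meets line UH ⇒ L = (-1/7, 0)
2·[EHX] = -1/6, 2·[ELX] = -2/9
[EHX]:[ELX] = -1/6:-2/9 = 3/4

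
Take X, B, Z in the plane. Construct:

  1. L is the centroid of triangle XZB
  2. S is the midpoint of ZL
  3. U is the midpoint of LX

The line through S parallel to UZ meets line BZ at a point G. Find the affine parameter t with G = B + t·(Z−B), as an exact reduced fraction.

Work in coordinates with X = (0, 0), B = (1, 0), Z = (0, 1).
1. L is the centroid of triangle XZB ⇒ L = (1/3, 1/3)
2. S is the midpoint of ZL ⇒ S = (1/6, 2/3)
3. U is the midpoint of LX ⇒ U = (1/6, 1/6)
through S parallel to UZ: direction (-1/6, 5/6); meets BZ at G = (1/8, 7/8)
G = B + t·(Z−B) with t = 7/8

t = 7/8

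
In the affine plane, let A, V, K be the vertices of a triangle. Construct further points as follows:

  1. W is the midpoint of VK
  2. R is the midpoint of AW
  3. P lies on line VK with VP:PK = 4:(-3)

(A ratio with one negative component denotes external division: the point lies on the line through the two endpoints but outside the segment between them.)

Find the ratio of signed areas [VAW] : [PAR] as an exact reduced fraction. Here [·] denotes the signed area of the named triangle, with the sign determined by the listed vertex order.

[VAW]:[PAR] = -2/7

Set A = (0, 0), V = (1, 0), K = (0, 1); any affine frame gives the same invariant.
1. W is the midpoint of VK ⇒ W = (1/2, 1/2)
2. R is the midpoint of AW ⇒ R = (1/4, 1/4)
3. P lies on line VK with VP:PK = 4:(-3) ⇒ P = (-3, 4)
2·[VAW] = -1/2, 2·[PAR] = 7/4
[VAW]:[PAR] = -1/2:7/4 = -2/7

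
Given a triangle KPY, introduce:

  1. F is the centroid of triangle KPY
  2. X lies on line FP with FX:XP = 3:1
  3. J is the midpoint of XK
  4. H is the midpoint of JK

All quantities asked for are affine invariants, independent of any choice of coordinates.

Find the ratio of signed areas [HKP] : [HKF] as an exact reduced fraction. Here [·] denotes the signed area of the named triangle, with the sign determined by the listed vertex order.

Work in coordinates with K = (0, 0), P = (1, 0), Y = (0, 1).
1. F is the centroid of triangle KPY ⇒ F = (1/3, 1/3)
2. X lies on line FP with FX:XP = 3:1 ⇒ X = (5/6, 1/12)
3. J is the midpoint of XK ⇒ J = (5/12, 1/24)
4. H is the midpoint of JK ⇒ H = (5/24, 1/48)
2·[HKP] = 1/48, 2·[HKF] = -1/16
[HKP]:[HKF] = 1/48:-1/16 = -1/3

[HKP]:[HKF] = -1/3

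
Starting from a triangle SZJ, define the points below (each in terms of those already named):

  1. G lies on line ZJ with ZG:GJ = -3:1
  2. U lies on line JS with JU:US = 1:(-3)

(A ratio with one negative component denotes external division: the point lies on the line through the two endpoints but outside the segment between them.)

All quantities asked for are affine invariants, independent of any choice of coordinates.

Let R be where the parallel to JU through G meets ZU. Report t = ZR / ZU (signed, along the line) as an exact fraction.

t = 3/2

Assign S = (0, 0), Z = (1, 0), J = (0, 1) — the answer is frame-independent, so this choice is without loss of generality.
1. G lies on line ZJ with ZG:GJ = -3:1 ⇒ G = (-1/2, 3/2)
2. U lies on line JS with JU:US = 1:(-3) ⇒ U = (0, 3/2)
through G parallel to JU: direction (0, 1/2); meets ZU at R = (-1/2, 9/4)
R = Z + t·(U−Z) with t = 3/2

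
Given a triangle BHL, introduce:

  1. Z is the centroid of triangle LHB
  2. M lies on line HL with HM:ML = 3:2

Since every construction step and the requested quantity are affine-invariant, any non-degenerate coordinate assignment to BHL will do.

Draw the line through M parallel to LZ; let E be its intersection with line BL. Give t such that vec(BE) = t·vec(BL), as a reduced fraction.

Set B = (0, 0), H = (1, 0), L = (0, 1); any affine frame gives the same invariant.
1. Z is the centroid of triangle LHB ⇒ Z = (1/3, 1/3)
2. M lies on line HL with HM:ML = 3:2 ⇒ M = (2/5, 3/5)
through M parallel to LZ: direction (1/3, -2/3); meets BL at E = (0, 7/5)
E = B + t·(L−B) with t = 7/5

t = 7/5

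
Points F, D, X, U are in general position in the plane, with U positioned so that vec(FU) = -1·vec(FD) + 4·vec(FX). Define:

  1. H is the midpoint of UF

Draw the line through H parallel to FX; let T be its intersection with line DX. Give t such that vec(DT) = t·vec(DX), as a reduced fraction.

t = 3/2

Work in coordinates with F = (0, 0), D = (1, 0), X = (0, 1), U = (-1, 4).
1. H is the midpoint of UF ⇒ H = (-1/2, 2)
through H parallel to FX: direction (0, 1); meets DX at T = (-1/2, 3/2)
T = D + t·(X−D) with t = 3/2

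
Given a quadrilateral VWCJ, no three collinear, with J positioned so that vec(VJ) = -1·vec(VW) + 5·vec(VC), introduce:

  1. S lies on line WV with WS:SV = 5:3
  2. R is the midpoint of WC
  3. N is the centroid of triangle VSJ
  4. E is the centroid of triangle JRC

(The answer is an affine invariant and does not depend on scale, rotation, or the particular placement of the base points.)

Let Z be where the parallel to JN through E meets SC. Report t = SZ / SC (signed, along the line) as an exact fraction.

t = 13/66

Assign V = (0, 0), W = (1, 0), C = (0, 1), J = (-1, 5) — the answer is frame-independent, so this choice is without loss of generality.
1. S lies on line WV with WS:SV = 5:3 ⇒ S = (3/8, 0)
2. R is the midpoint of WC ⇒ R = (1/2, 1/2)
3. N is the centroid of triangle VSJ ⇒ N = (-5/24, 5/3)
4. E is the centroid of triangle JRC ⇒ E = (-1/6, 13/6)
through E parallel to JN: direction (19/24, -10/3); meets SC at Z = (53/176, 13/66)
Z = S + t·(C−S) with t = 13/66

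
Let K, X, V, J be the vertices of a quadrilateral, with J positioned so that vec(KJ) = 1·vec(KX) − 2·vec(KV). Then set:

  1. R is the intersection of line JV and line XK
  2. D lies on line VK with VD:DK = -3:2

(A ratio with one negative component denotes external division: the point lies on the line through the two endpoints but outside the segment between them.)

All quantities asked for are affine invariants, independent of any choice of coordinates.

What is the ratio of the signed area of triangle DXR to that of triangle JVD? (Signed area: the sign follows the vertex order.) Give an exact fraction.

[DXR]:[JVD] = 4/9

Set K = (0, 0), X = (1, 0), V = (0, 1), J = (1, -2); any affine frame gives the same invariant.
1. R is the intersection of line JV and line XK ⇒ R = (1/3, 0)
2. D lies on line VK with VD:DK = -3:2 ⇒ D = (0, -2)
2·[DXR] = 4/3, 2·[JVD] = 3
[DXR]:[JVD] = 4/3:3 = 4/9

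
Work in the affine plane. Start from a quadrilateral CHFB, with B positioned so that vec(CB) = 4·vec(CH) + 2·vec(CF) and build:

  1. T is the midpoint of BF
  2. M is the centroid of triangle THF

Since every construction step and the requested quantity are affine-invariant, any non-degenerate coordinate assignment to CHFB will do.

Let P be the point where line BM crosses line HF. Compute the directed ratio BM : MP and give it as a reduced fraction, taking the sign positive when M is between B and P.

BM:MP = 5

Set C = (0, 0), H = (1, 0), F = (0, 1), B = (4, 2); any affine frame gives the same invariant.
1. T is the midpoint of BF ⇒ T = (2, 3/2)
2. M is the centroid of triangle THF ⇒ M = (1, 5/6)
line BM meets HF at P = (2/5, 3/5)
M = B + t·(P−B) with t = 5/6, so BM:MP = 5/6:1/6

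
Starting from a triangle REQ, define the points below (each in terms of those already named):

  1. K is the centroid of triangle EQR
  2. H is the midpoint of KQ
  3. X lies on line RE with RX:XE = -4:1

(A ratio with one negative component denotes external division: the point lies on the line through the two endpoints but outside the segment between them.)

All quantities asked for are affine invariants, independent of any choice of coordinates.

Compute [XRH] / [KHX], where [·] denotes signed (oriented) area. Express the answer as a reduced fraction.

Assign R = (0, 0), E = (1, 0), Q = (0, 1) — the answer is frame-independent, so this choice is without loss of generality.
1. K is the centroid of triangle EQR ⇒ K = (1/3, 1/3)
2. H is the midpoint of KQ ⇒ H = (1/6, 2/3)
3. X lies on line RE with RX:XE = -4:1 ⇒ X = (4/3, 0)
2·[XRH] = -8/9, 2·[KHX] = -5/18
[XRH]:[KHX] = -8/9:-5/18 = 16/5

[XRH]:[KHX] = 16/5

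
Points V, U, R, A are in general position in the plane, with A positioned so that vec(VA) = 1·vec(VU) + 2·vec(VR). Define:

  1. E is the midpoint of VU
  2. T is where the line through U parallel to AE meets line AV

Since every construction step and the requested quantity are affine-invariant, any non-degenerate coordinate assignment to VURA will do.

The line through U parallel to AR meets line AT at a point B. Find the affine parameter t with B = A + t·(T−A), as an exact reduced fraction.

Assign V = (0, 0), U = (1, 0), R = (0, 1), A = (1, 2) — the answer is frame-independent, so this choice is without loss of generality.
1. E is the midpoint of VU ⇒ E = (1/2, 0)
2. T is where the line through U parallel to AE meets line AV ⇒ T = (2, 4)
through U parallel to AR: direction (-1, -1); meets AT at B = (-1, -2)
B = A + t·(T−A) with t = -2

t = -2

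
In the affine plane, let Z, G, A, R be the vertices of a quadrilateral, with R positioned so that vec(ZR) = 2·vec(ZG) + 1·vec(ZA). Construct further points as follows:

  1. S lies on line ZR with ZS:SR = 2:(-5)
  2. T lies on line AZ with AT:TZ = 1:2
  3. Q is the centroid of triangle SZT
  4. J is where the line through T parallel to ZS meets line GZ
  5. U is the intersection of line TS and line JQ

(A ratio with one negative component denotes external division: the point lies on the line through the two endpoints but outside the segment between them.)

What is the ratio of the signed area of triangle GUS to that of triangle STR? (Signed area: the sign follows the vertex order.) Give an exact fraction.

[GUS]:[STR] = -1/2

Set Z = (0, 0), G = (1, 0), A = (0, 1), R = (2, 1); any affine frame gives the same invariant.
1. S lies on line ZR with ZS:SR = 2:(-5) ⇒ S = (-4/3, -2/3)
2. T lies on line AZ with AT:TZ = 1:2 ⇒ T = (0, 2/3)
3. Q is the centroid of triangle SZT ⇒ Q = (-4/9, 0)
4. J is where the line through T parallel to ZS meets line GZ ⇒ J = (-4/3, 0)
5. U is the intersection of line TS and line JQ ⇒ U = (-2/3, 0)
2·[GUS] = 10/9, 2·[STR] = -20/9
[GUS]:[STR] = 10/9:-20/9 = -1/2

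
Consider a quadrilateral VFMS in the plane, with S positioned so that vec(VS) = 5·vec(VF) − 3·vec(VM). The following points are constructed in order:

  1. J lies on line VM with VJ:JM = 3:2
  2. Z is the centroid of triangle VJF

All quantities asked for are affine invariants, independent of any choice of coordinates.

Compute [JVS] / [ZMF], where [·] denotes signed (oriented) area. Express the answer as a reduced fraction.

[JVS]:[ZMF] = -45/7

Assign V = (0, 0), F = (1, 0), M = (0, 1), S = (5, -3) — the answer is frame-independent, so this choice is without loss of generality.
1. J lies on line VM with VJ:JM = 3:2 ⇒ J = (0, 3/5)
2. Z is the centroid of triangle VJF ⇒ Z = (1/3, 1/5)
2·[JVS] = 3, 2·[ZMF] = -7/15
[JVS]:[ZMF] = 3:-7/15 = -45/7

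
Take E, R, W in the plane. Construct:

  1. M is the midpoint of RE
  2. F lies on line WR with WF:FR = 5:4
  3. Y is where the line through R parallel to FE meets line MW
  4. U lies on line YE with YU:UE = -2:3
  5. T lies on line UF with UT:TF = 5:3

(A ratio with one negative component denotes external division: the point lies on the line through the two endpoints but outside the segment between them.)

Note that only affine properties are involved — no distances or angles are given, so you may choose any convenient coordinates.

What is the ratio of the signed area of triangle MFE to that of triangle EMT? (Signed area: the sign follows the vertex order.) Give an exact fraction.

Assign E = (0, 0), R = (1, 0), W = (0, 1) — the answer is frame-independent, so this choice is without loss of generality.
1. M is the midpoint of RE ⇒ M = (1/2, 0)
2. F lies on line WR with WF:FR = 5:4 ⇒ F = (5/9, 4/9)
3. Y is where the line through R parallel to FE meets line MW ⇒ Y = (9/14, -2/7)
4. U lies on line YE with YU:UE = -2:3 ⇒ U = (27/14, -6/7)
5. T lies on line UF with UT:TF = 5:3 ⇒ T = (1079/1008, -11/252)
2·[MFE] = 2/9, 2·[EMT] = -11/504
[MFE]:[EMT] = 2/9:-11/504 = -112/11

[MFE]:[EMT] = -112/11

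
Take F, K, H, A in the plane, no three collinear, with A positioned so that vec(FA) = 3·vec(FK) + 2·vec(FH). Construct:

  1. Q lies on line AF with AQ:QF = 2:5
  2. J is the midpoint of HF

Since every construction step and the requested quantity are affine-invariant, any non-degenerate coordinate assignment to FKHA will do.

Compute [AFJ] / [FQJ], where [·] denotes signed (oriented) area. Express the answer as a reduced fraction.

[AFJ]:[FQJ] = -7/5

Assign F = (0, 0), K = (1, 0), H = (0, 1), A = (3, 2) — the answer is frame-independent, so this choice is without loss of generality.
1. Q lies on line AF with AQ:QF = 2:5 ⇒ Q = (15/7, 10/7)
2. J is the midpoint of HF ⇒ J = (0, 1/2)
2·[AFJ] = -3/2, 2·[FQJ] = 15/14
[AFJ]:[FQJ] = -3/2:15/14 = -7/5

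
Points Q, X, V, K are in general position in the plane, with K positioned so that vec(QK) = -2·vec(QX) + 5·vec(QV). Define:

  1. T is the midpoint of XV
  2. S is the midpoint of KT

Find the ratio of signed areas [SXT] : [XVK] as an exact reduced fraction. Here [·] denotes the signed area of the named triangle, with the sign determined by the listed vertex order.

[SXT]:[XVK] = 1/4

Choose coordinates Q = (0, 0), X = (1, 0), V = (0, 1), K = (-2, 5).
1. T is the midpoint of XV ⇒ T = (1/2, 1/2)
2. S is the midpoint of KT ⇒ S = (-3/4, 11/4)
2·[SXT] = -1/2, 2·[XVK] = -2
[SXT]:[XVK] = -1/2:-2 = 1/4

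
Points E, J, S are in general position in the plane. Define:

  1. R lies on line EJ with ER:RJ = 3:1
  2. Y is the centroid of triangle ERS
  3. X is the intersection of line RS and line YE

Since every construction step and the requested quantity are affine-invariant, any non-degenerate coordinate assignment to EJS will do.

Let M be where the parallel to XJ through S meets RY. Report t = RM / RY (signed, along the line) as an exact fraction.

t = -6

Choose coordinates E = (0, 0), J = (1, 0), S = (0, 1).
1. R lies on line EJ with ER:RJ = 3:1 ⇒ R = (3/4, 0)
2. Y is the centroid of triangle ERS ⇒ Y = (1/4, 1/3)
3. X is the intersection of line RS and line YE ⇒ X = (3/8, 1/2)
through S parallel to XJ: direction (5/8, -1/2); meets RY at M = (15/4, -2)
M = R + t·(Y−R) with t = -6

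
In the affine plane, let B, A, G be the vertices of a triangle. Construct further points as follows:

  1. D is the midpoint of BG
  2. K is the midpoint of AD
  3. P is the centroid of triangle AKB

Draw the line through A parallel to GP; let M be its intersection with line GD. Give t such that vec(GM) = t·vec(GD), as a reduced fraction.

t = -5/3

Assign B = (0, 0), A = (1, 0), G = (0, 1) — the answer is frame-independent, so this choice is without loss of generality.
1. D is the midpoint of BG ⇒ D = (0, 1/2)
2. K is the midpoint of AD ⇒ K = (1/2, 1/4)
3. P is the centroid of triangle AKB ⇒ P = (1/2, 1/12)
through A parallel to GP: direction (1/2, -11/12); meets GD at M = (0, 11/6)
M = G + t·(D−G) with t = -5/3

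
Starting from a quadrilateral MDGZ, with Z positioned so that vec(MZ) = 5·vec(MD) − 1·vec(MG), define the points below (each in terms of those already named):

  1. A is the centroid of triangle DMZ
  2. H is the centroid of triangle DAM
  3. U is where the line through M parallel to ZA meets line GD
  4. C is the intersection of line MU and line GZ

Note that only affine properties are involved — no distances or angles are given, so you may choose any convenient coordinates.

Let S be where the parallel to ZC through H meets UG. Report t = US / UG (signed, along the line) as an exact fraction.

t = 19/243

Set M = (0, 0), D = (1, 0), G = (0, 1), Z = (5, -1); any affine frame gives the same invariant.
1. A is the centroid of triangle DMZ ⇒ A = (2, -1/3)
2. H is the centroid of triangle DAM ⇒ H = (1, -1/9)
3. U is where the line through M parallel to ZA meets line GD ⇒ U = (9/7, -2/7)
4. C is the intersection of line MU and line GZ ⇒ C = (45/8, -5/4)
through H parallel to ZC: direction (5/8, -1/4); meets UG at S = (32/27, -5/27)
S = U + t·(G−U) with t = 19/243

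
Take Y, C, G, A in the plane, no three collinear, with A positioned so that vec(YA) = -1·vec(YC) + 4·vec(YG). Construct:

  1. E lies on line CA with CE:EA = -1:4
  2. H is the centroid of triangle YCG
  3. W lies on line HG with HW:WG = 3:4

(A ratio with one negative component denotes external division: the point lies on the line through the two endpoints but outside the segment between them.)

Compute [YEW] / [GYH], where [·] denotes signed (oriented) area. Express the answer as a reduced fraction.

[YEW]:[GYH] = 27/7

Choose coordinates Y = (0, 0), C = (1, 0), G = (0, 1), A = (-1, 4).
1. E lies on line CA with CE:EA = -1:4 ⇒ E = (5/3, -4/3)
2. H is the centroid of triangle YCG ⇒ H = (1/3, 1/3)
3. W lies on line HG with HW:WG = 3:4 ⇒ W = (4/21, 13/21)
2·[YEW] = 9/7, 2·[GYH] = 1/3
[YEW]:[GYH] = 9/7:1/3 = 27/7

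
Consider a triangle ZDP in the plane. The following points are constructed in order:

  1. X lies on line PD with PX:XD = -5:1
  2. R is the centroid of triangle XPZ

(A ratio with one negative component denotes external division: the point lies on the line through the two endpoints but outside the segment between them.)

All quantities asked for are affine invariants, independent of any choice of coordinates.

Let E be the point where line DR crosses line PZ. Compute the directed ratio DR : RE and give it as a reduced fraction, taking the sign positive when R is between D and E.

Choose coordinates Z = (0, 0), D = (1, 0), P = (0, 1).
1. X lies on line PD with PX:XD = -5:1 ⇒ X = (5/4, -1/4)
2. R is the centroid of triangle XPZ ⇒ R = (5/12, 1/4)
line DR meets PZ at E = (0, 3/7)
R = D + t·(E−D) with t = 7/12, so DR:RE = 7/12:5/12

DR:RE = 7/5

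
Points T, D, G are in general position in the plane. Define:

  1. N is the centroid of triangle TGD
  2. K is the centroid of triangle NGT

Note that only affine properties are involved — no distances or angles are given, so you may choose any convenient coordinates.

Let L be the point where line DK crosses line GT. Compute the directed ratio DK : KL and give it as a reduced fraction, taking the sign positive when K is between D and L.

DK:KL = 8

Set T = (0, 0), D = (1, 0), G = (0, 1); any affine frame gives the same invariant.
1. N is the centroid of triangle TGD ⇒ N = (1/3, 1/3)
2. K is the centroid of triangle NGT ⇒ K = (1/9, 4/9)
line DK meets GT at L = (0, 1/2)
K = D + t·(L−D) with t = 8/9, so DK:KL = 8/9:1/9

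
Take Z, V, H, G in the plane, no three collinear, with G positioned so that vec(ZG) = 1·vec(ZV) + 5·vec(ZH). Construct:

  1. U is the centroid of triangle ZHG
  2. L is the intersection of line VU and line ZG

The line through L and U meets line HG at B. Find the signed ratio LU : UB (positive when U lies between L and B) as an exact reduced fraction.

Work in coordinates with Z = (0, 0), V = (1, 0), H = (0, 1), G = (1, 5).
1. U is the centroid of triangle ZHG ⇒ U = (1/3, 2)
2. L is the intersection of line VU and line ZG ⇒ L = (3/8, 15/8)
line LU meets HG at B = (2/7, 15/7)
U = L + t·(B−L) with t = 7/15, so LU:UB = 7/15:8/15

LU:UB = 7/8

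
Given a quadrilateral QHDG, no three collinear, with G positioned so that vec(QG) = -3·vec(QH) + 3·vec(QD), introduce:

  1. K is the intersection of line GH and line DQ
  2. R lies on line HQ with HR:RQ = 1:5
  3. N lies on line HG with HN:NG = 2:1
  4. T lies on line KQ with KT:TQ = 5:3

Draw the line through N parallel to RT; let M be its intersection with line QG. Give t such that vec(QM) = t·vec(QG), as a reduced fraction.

Assign Q = (0, 0), H = (1, 0), D = (0, 1), G = (-3, 3) — the answer is frame-independent, so this choice is without loss of generality.
1. K is the intersection of line GH and line DQ ⇒ K = (0, 3/4)
2. R lies on line HQ with HR:RQ = 1:5 ⇒ R = (5/6, 0)
3. N lies on line HG with HN:NG = 2:1 ⇒ N = (-5/3, 2)
4. T lies on line KQ with KT:TQ = 5:3 ⇒ T = (0, 9/32)
through N parallel to RT: direction (-5/6, 9/32); meets QG at M = (-115/53, 115/53)
M = Q + t·(G−Q) with t = 115/159

t = 115/159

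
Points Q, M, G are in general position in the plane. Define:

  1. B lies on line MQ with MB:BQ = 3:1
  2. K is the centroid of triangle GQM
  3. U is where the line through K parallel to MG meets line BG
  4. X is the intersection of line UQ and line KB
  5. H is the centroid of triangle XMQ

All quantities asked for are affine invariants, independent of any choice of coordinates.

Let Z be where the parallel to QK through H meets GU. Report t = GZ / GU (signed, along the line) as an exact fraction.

t = 24/5

Assign Q = (0, 0), M = (1, 0), G = (0, 1) — the answer is frame-independent, so this choice is without loss of generality.
1. B lies on line MQ with MB:BQ = 3:1 ⇒ B = (1/4, 0)
2. K is the centroid of triangle GQM ⇒ K = (1/3, 1/3)
3. U is where the line through K parallel to MG meets line BG ⇒ U = (1/9, 5/9)
4. X is the intersection of line UQ and line KB ⇒ X = (-1, -5)
5. H is the centroid of triangle XMQ ⇒ H = (0, -5/3)
through H parallel to QK: direction (1/3, 1/3); meets GU at Z = (8/15, -17/15)
Z = G + t·(U−G) with t = 24/5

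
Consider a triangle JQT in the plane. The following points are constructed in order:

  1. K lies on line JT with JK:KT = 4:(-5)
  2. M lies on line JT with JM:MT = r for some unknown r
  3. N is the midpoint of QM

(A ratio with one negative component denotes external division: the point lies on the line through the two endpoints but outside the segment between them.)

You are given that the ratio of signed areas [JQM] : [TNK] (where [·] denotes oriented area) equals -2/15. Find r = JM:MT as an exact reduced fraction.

r = 1/2

Set J = (0, 0), Q = (1, 0), T = (0, 1); any affine frame gives the same invariant.
1. K lies on line JT with JK:KT = 4:(-5) ⇒ K = (0, -4)
2. With JM:MT = r, write λ = r/(r+1) so M = J + λ·(T−J); M is affine-linear in λ
3. N is the midpoint of QM ⇒ N is an affine combination of earlier points and hence also affine-linear in λ
Every point depending on M is an affine combination of M and λ-independent points, so each such coordinate is linear in λ; the λ² term in each signed area is a multiple of (T−J)×(T−J) = 0, so 2·[JQM] and 2·[TNK] are each linear in λ. Evaluating at λ=0 and λ=1:
  2·[JQM] = λ,   2·[TNK] = -5/2
So [JQM]:[TNK] = (λ) / (-5/2). Setting this equal to -2/15:
  λ = -2/15·(-5/2)  ⇒  λ = 1/3
Then r = λ/(1−λ) = (1/3)/(2/3) = 1/2. Check: with r = 1/2, M = (0, 1/3) and [JQM]:[TNK] = -2/15 as required.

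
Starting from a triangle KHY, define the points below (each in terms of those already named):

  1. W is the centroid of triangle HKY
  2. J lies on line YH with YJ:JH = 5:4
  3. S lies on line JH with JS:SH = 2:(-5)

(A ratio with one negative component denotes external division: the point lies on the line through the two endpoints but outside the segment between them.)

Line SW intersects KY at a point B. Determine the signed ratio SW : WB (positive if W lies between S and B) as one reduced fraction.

Choose coordinates K = (0, 0), H = (1, 0), Y = (0, 1).
1. W is the centroid of triangle HKY ⇒ W = (1/3, 1/3)
2. J lies on line YH with YJ:JH = 5:4 ⇒ J = (5/9, 4/9)
3. S lies on line JH with JS:SH = 2:(-5) ⇒ S = (7/27, 20/27)
line SW meets KY at B = (0, 13/6)
W = S + t·(B−S) with t = -2/7, so SW:WB = -2/7:9/7

SW:WB = -2/9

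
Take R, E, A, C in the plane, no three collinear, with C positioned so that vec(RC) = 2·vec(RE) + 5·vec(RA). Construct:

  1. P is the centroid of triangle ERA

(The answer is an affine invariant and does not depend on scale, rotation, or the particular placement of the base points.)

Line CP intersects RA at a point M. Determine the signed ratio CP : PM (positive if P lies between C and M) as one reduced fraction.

CP:PM = 5

Assign R = (0, 0), E = (1, 0), A = (0, 1), C = (2, 5) — the answer is frame-independent, so this choice is without loss of generality.
1. P is the centroid of triangle ERA ⇒ P = (1/3, 1/3)
line CP meets RA at M = (0, -3/5)
P = C + t·(M−C) with t = 5/6, so CP:PM = 5/6:1/6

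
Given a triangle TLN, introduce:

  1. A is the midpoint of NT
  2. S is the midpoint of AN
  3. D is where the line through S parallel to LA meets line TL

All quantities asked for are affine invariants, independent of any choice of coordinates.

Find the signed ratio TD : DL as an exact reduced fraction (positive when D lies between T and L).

Work in coordinates with T = (0, 0), L = (1, 0), N = (0, 1).
1. A is the midpoint of NT ⇒ A = (0, 1/2)
2. S is the midpoint of AN ⇒ S = (0, 3/4)
3. D is where the line through S parallel to LA meets line TL ⇒ D = (3/2, 0)
D = T + t·(L−T) with t = 3/2, so TD:DL = t:(1−t) = 3/2:-1/2

TD:DL = -3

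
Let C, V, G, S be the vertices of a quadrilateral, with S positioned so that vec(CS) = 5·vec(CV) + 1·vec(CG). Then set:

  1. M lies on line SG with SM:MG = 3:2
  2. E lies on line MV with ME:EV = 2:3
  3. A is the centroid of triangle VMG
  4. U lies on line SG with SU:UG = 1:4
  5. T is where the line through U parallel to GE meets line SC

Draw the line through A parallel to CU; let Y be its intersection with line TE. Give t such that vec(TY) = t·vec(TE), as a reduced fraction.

Assign C = (0, 0), V = (1, 0), G = (0, 1), S = (5, 1) — the answer is frame-independent, so this choice is without loss of generality.
1. M lies on line SG with SM:MG = 3:2 ⇒ M = (2, 1)
2. E lies on line MV with ME:EV = 2:3 ⇒ E = (8/5, 3/5)
3. A is the centroid of triangle VMG ⇒ A = (1, 2/3)
4. U lies on line SG with SU:UG = 1:4 ⇒ U = (4, 1)
5. T is where the line through U parallel to GE meets line SC ⇒ T = (40/9, 8/9)
through A parallel to CU: direction (4, 1); meets TE at Y = (8/57, 103/228)
Y = T + t·(E−T) with t = 115/76

t = 115/76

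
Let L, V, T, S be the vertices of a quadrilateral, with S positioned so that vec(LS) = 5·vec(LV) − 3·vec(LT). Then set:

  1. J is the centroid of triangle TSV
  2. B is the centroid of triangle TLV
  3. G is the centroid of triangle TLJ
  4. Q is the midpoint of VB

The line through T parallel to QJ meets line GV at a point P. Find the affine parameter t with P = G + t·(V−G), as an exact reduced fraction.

t = 34/7

Set L = (0, 0), V = (1, 0), T = (0, 1), S = (5, -3); any affine frame gives the same invariant.
1. J is the centroid of triangle TSV ⇒ J = (2, -2/3)
2. B is the centroid of triangle TLV ⇒ B = (1/3, 1/3)
3. G is the centroid of triangle TLJ ⇒ G = (2/3, 1/9)
4. Q is the midpoint of VB ⇒ Q = (2/3, 1/6)
through T parallel to QJ: direction (4/3, -5/6); meets GV at P = (16/7, -3/7)
P = G + t·(V−G) with t = 34/7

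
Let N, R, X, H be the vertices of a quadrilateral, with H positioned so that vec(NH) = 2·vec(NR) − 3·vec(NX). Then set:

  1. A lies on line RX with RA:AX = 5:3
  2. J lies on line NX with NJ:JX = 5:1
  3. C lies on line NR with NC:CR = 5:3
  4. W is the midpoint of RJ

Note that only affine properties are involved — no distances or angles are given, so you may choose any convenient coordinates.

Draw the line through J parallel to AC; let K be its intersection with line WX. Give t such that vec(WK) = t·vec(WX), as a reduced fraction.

t = 5/4

Work in coordinates with N = (0, 0), R = (1, 0), X = (0, 1), H = (2, -3).
1. A lies on line RX with RA:AX = 5:3 ⇒ A = (3/8, 5/8)
2. J lies on line NX with NJ:JX = 5:1 ⇒ J = (0, 5/6)
3. C lies on line NR with NC:CR = 5:3 ⇒ C = (5/8, 0)
4. W is the midpoint of RJ ⇒ W = (1/2, 5/12)
through J parallel to AC: direction (1/4, -5/8); meets WX at K = (-1/8, 55/48)
K = W + t·(X−W) with t = 5/4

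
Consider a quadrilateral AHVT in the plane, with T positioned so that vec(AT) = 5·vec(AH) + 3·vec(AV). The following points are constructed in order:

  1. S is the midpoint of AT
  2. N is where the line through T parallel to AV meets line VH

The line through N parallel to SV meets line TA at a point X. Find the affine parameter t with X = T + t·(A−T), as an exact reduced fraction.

Work in coordinates with A = (0, 0), H = (1, 0), V = (0, 1), T = (5, 3).
1. S is the midpoint of AT ⇒ S = (5/2, 3/2)
2. N is where the line through T parallel to AV meets line VH ⇒ N = (5, -4)
through N parallel to SV: direction (-5/2, -1/2); meets TA at X = (-25/2, -15/2)
X = T + t·(A−T) with t = 7/2

t = 7/2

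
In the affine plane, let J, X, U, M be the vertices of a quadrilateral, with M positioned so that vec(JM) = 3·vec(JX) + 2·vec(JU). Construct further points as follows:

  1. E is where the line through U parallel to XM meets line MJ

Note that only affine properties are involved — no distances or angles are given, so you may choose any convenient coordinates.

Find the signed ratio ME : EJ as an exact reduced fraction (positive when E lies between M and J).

Work in coordinates with J = (0, 0), X = (1, 0), U = (0, 1), M = (3, 2).
1. E is where the line through U parallel to XM meets line MJ ⇒ E = (-3, -2)
E = M + t·(J−M) with t = 2, so ME:EJ = t:(1−t) = 2:-1

ME:EJ = -2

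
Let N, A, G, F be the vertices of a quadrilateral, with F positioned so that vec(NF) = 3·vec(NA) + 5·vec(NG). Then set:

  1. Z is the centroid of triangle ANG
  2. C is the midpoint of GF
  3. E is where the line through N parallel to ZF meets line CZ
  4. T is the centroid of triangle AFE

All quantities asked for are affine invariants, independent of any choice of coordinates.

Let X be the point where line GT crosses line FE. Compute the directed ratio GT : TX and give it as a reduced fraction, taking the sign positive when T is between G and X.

Assign N = (0, 0), A = (1, 0), G = (0, 1), F = (3, 5) — the answer is frame-independent, so this choice is without loss of generality.
1. Z is the centroid of triangle ANG ⇒ Z = (1/3, 1/3)
2. C is the midpoint of GF ⇒ C = (3/2, 3)
3. E is where the line through N parallel to ZF meets line CZ ⇒ E = (4/5, 7/5)
4. T is the centroid of triangle AFE ⇒ T = (8/5, 32/15)
line GT meets FE at X = (48/49, 83/49)
T = G + t·(X−G) with t = 49/30, so GT:TX = 49/30:-19/30

GT:TX = -49/19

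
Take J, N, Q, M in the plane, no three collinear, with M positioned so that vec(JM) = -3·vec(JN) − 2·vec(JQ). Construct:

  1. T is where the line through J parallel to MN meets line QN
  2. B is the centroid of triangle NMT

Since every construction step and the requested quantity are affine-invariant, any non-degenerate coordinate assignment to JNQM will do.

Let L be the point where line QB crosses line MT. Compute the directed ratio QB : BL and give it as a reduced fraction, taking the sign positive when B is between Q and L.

QB:BL = -7

Choose coordinates J = (0, 0), N = (1, 0), Q = (0, 1), M = (-3, -2).
1. T is where the line through J parallel to MN meets line QN ⇒ T = (2/3, 1/3)
2. B is the centroid of triangle NMT ⇒ B = (-4/9, -5/9)
line QB meets MT at L = (-8/21, -1/3)
B = Q + t·(L−Q) with t = 7/6, so QB:BL = 7/6:-1/6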